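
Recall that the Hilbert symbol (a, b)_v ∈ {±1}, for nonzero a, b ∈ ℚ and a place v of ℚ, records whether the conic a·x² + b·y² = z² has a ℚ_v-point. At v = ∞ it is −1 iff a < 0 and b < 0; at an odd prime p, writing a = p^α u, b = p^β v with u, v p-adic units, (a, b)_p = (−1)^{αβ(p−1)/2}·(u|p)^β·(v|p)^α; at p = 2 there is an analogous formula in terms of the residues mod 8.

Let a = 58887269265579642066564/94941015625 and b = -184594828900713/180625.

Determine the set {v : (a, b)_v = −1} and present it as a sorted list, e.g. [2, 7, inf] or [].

[43, 47]

Mod squares: a ≡ 19129, b ≡ -187953. Check v ∈ {∞, 2, 3, 5, 7, 11, 17, 29, 31, 37, 43, 47}.
v=31: a=31^2·(≡2), b=31^1·(≡6) mod 31; (2|31)=+1, (6|31)=-1; (−1)^{2·1·15}·(+1)^1·(-1)^2 = +1.
v=29: a=29^-2·(≡27), b=29^0·(≡25) mod 29; (27|29)=-1, (25|29)=+1; (−1)^{-2·0·14}·(-1)^0·(+1)^-2 = +1.
v=7: a=7^4·(≡6), b=7^2·(≡2) mod 7; (6|7)=-1, (2|7)=+1; (−1)^{4·2·3}·(-1)^2·(+1)^4 = +1.
v=3: a=3^2·(≡1), b=3^1·(≡1) mod 3; (1|3)=+1, (1|3)=+1; (−1)^{2·1·1}·(+1)^1·(+1)^2 = +1.
v=∞: 19129 > 0 and -187953 < 0  ⇒  (a,b)_∞ = +1.
v=43: a=43^2·(≡28), b=43^1·(≡4) mod 43; (28|43)=-1, (4|43)=+1; (−1)^{2·1·21}·(-1)^1·(+1)^2 = -1.
v=11: a=11^5·(≡3), b=11^4·(≡9) mod 11; (3|11)=+1, (9|11)=+1; (−1)^{5·4·5}·(+1)^4·(+1)^5 = +1.
v=17: a=17^-2·(≡16), b=17^-2·(≡16) mod 17; (16|17)=+1, (16|17)=+1; (−1)^{-2·-2·8}·(+1)^-2·(+1)^-2 = +1.
v=2: v_2(a)=2, v_2(b)=0; units ≡ 1, 7 (mod 8); ε·ε+αω+βω = 0·1+2·0+0·0 ≡ 0  ⇒  (a,b)_2 = +1.
v=37: a=37^3·(≡34), b=37^2·(≡4) mod 37; (34|37)=+1, (4|37)=+1; (−1)^{3·2·18}·(+1)^2·(+1)^3 = +1.
v=5: a=5^-8·(≡1), b=5^-4·(≡3) mod 5; (1|5)=+1, (3|5)=-1; (−1)^{-8·-4·2}·(+1)^-4·(-1)^-8 = +1.
v=47: a=47^1·(≡13), b=47^1·(≡41) mod 47; (13|47)=-1, (41|47)=-1; (−1)^{1·1·23}·(-1)^1·(-1)^1 = -1.
|Ram(19129, -187953)| = 2, even; anisotropic at {43, 47}.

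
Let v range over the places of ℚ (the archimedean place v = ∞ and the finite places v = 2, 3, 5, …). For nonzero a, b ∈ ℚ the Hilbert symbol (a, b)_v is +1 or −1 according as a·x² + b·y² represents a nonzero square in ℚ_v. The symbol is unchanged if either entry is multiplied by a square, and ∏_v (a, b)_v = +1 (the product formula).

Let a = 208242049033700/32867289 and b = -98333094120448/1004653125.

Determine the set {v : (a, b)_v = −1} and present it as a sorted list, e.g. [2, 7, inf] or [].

[5, 31]

(a, b) ≡ (713, -935) mod (ℚ^×)²; places V = {2, 3, 5, 7, 11, 13, 17, 23, 31, 43, ∞}.
(a,b)_3: α=-4, u≡2; β=-8, v≡1 (mod 3); (2|3)=-1, (1|3)=+1; sign (−1)^0·-1^-8·+1^-4 = +1.
(a,b)_13: α=-2, u≡6; β=0, v≡1 (mod 13); (6|13)=-1, (1|13)=+1; sign (−1)^0·-1^0·+1^-2 = +1.
(a,b)_∞: sgn(713)=+, sgn(-935)=−, so +1.
(a,b)_23: α=1, u≡13; β=0, v≡1 (mod 23); (13|23)=+1, (1|23)=+1; sign (−1)^0·+1^0·+1^1 = +1.
(a,b)_5: α=2, u≡2; β=-5, v≡3 (mod 5); (2|5)=-1, (3|5)=-1; sign (−1)^0·-1^-5·-1^2 = -1.
(a,b)_2: α=2, β=10; u≡1, v≡1 (mod 8); ε(u)ε(v)=0·0, αω(v)=2·0, βω(u)=10·0; sum ≡ 0  ⇒  +1.
(a,b)_17: α=6, u≡13; β=3, v≡8 (mod 17); (13|17)=+1, (8|17)=+1; sign (−1)^0·+1^3·+1^6 = +1.
(a,b)_11: α=2, u≡3; β=1, v≡9 (mod 11); (3|11)=+1, (9|11)=+1; sign (−1)^0·+1^1·+1^2 = +1.
(a,b)_43: α=0, u≡16; β=2, v≡41 (mod 43); (16|43)=+1, (41|43)=+1; sign (−1)^0·+1^2·+1^0 = +1.
(a,b)_31: α=1, u≡26; β=2, v≡11 (mod 31); (26|31)=-1, (11|31)=-1; sign (−1)^0·-1^2·-1^1 = -1.
(a,b)_7: α=-4, u≡6; β=-2, v≡5 (mod 7); (6|7)=-1, (5|7)=-1; sign (−1)^0·-1^-2·-1^-4 = +1.
(713, -935 / ℚ) ramifies at {5, 31}: a division algebra.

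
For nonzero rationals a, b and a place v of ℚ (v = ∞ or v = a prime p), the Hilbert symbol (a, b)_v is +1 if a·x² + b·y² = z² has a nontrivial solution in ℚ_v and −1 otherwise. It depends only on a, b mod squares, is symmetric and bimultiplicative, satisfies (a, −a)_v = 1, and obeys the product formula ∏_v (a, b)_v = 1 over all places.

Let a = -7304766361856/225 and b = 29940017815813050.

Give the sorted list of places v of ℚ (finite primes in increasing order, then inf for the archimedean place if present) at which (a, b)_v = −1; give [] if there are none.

[23, 31]

Mod squares: a ≡ -41, b ≡ 2163242. Check v ∈ {∞, 2, 3, 5, 11, 23, 31, 37, 41}.
v=31: a=31^2·(≡24), b=31^3·(≡14) mod 31; (24|31)=-1, (14|31)=+1; (−1)^{2·3·15}·(-1)^3·(+1)^2 = -1.
v=2: v_2(a)=8, v_2(b)=1; units ≡ 7, 5 (mod 8); ε·ε+αω+βω = 1·0+8·1+1·0 ≡ 0  ⇒  (a,b)_2 = +1.
v=∞: -41 < 0 and 2163242 > 0  ⇒  (a,b)_∞ = +1.
v=41: a=41^1·(≡2), b=41^1·(≡32) mod 41; (2|41)=+1, (32|41)=+1; (−1)^{1·1·20}·(+1)^1·(+1)^1 = +1.
v=23: a=23^2·(≡19), b=23^3·(≡15) mod 23; (19|23)=-1, (15|23)=-1; (−1)^{2·3·11}·(-1)^3·(-1)^2 = -1.
v=11: a=11^0·(≡3), b=11^2·(≡3) mod 11; (3|11)=+1, (3|11)=+1; (−1)^{0·2·5}·(+1)^2·(+1)^0 = +1.
v=37: a=37^2·(≡30), b=37^1·(≡18) mod 37; (30|37)=+1, (18|37)=-1; (−1)^{2·1·18}·(+1)^1·(-1)^2 = +1.
v=5: a=5^-2·(≡1), b=5^2·(≡2) mod 5; (1|5)=+1, (2|5)=-1; (−1)^{-2·2·2}·(+1)^2·(-1)^-2 = +1.
v=3: a=3^-2·(≡1), b=3^2·(≡2) mod 3; (1|3)=+1, (2|3)=-1; (−1)^{-2·2·1}·(+1)^2·(-1)^-2 = +1.
Ram(-41, 2163242) = {23, 31}; no ℚ_23-point on the conic.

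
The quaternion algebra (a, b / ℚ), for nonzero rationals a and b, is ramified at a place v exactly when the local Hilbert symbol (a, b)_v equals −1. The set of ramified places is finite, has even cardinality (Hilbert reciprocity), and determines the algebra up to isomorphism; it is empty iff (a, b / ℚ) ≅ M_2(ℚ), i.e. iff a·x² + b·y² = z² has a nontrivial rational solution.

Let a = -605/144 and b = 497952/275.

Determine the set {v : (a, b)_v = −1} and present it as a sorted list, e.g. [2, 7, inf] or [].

[5, 11, 13, 19]

(a, b) ≡ (-5, 38038) mod (ℚ^×)²; places V = {2, 3, 5, 7, 11, 13, 19, ∞}.
(a,b)_7: α=0, u≡1; β=1, v≡1 (mod 7); (1|7)=+1, (1|7)=+1; sign (−1)^0·+1^1·+1^0 = +1.
(a,b)_11: α=2, u≡6; β=-1, v≡5 (mod 11); (6|11)=-1, (5|11)=+1; sign (−1)^0·-1^-1·+1^2 = -1.
(a,b)_3: α=-2, u≡1; β=2, v≡1 (mod 3); (1|3)=+1, (1|3)=+1; sign (−1)^0·+1^2·+1^-2 = +1.
(a,b)_13: α=0, u≡6; β=1, v≡3 (mod 13); (6|13)=-1, (3|13)=+1; sign (−1)^0·-1^1·+1^0 = -1.
(a,b)_19: α=0, u≡2; β=1, v≡5 (mod 19); (2|19)=-1, (5|19)=+1; sign (−1)^0·-1^1·+1^0 = -1.
(a,b)_2: α=-4, β=5; u≡3, v≡3 (mod 8); ε(u)ε(v)=1·1, αω(v)=-4·1, βω(u)=5·1; sum ≡ 0  ⇒  +1.
(a,b)_5: α=1, u≡1; β=-2, v≡2 (mod 5); (1|5)=+1, (2|5)=-1; sign (−1)^0·+1^-2·-1^1 = -1.
(a,b)_∞: sgn(-5)=−, sgn(38038)=+, so +1.
|Ram(-5, 38038)| = 4, even; anisotropic at {5, 11, 13, 19}.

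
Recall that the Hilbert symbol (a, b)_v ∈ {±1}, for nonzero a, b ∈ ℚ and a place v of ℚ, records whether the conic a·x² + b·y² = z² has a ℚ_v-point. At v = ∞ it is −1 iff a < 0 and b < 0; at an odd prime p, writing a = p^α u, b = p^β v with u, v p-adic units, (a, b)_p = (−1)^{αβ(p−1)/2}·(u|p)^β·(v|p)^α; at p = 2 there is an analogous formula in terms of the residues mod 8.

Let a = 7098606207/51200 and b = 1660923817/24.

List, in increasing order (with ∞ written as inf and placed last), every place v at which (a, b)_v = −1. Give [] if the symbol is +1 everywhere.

(a, b) ≡ (13566, 16422) mod (ℚ^×)²; places V = {2, 3, 5, 7, 11, 17, 19, 23, 31, 41, ∞}.
(a,b)_2: α=-11, β=-3; u≡7, v≡3 (mod 8); ε(u)ε(v)=1·1, αω(v)=-11·1, βω(u)=-3·0; sum ≡ 0  ⇒  +1.
(a,b)_19: α=1, u≡11; β=2, v≡17 (mod 19); (11|19)=+1, (17|19)=+1; sign (−1)^0·+1^2·+1^1 = +1.
(a,b)_17: α=1, u≡16; β=1, v≡3 (mod 17); (16|17)=+1, (3|17)=-1; sign (−1)^0·+1^1·-1^1 = -1.
(a,b)_11: α=2, u≡9; β=0, v≡7 (mod 11); (9|11)=+1, (7|11)=-1; sign (−1)^0·+1^0·-1^2 = +1.
(a,b)_7: α=1, u≡5; β=1, v≡1 (mod 7); (5|7)=-1, (1|7)=+1; sign (−1)^1·-1^1·+1^1 = +1.
(a,b)_5: α=-2, u≡4; β=0, v≡3 (mod 5); (4|5)=+1, (3|5)=-1; sign (−1)^0·+1^0·-1^-2 = +1.
(a,b)_3: α=3, u≡1; β=-1, v≡2 (mod 3); (1|3)=+1, (2|3)=-1; sign (−1)^1·+1^-1·-1^3 = +1.
(a,b)_31: α=2, u≡2; β=0, v≡6 (mod 31); (2|31)=+1, (6|31)=-1; sign (−1)^0·+1^0·-1^2 = +1.
(a,b)_23: α=0, u≡17; β=1, v≡13 (mod 23); (17|23)=-1, (13|23)=+1; sign (−1)^0·-1^1·+1^0 = -1.
(a,b)_∞: sgn(13566)=+, sgn(16422)=+, so +1.
(a,b)_41: α=0, u≡33; β=2, v≡17 (mod 41); (33|41)=+1, (17|41)=-1; sign (−1)^0·+1^2·-1^0 = +1.
(13566, 16422 / ℚ) ramifies at {17, 23}: a division algebra.

[17, 23]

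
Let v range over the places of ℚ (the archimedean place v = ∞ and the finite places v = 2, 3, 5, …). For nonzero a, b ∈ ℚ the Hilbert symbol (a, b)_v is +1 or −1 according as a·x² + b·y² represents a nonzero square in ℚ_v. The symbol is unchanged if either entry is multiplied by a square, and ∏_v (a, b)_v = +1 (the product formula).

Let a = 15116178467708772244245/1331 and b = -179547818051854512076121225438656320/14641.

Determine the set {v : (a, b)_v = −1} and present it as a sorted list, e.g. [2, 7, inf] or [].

[2, 17, 23, 31]

Mod squares: a ≡ 953095, b ≡ -1092845. Check v ∈ {∞, 2, 3, 5, 7, 11, 13, 17, 23, 31, 43}.
v=5: a=5^1·(≡4), b=5^1·(≡1) mod 5; (4|5)=+1, (1|5)=+1; (−1)^{1·1·2}·(+1)^1·(+1)^1 = +1.
v=11: a=11^-3·(≡4), b=11^-4·(≡5) mod 11; (4|11)=+1, (5|11)=+1; (−1)^{-3·-4·5}·(+1)^-4·(+1)^-3 = +1.
v=2: v_2(a)=0, v_2(b)=6; units ≡ 7, 3 (mod 8); ε·ε+αω+βω = 1·1+0·1+6·0 ≡ 1  ⇒  (a,b)_2 = -1.
v=43: a=43^3·(≡3), b=43^5·(≡24) mod 43; (3|43)=-1, (24|43)=+1; (−1)^{3·5·21}·(-1)^5·(+1)^3 = +1.
v=13: a=13^5·(≡11), b=13^7·(≡7) mod 13; (11|13)=-1, (7|13)=-1; (−1)^{5·7·6}·(-1)^7·(-1)^5 = +1.
v=23: a=23^2·(≡22), b=23^3·(≡4) mod 23; (22|23)=-1, (4|23)=+1; (−1)^{2·3·11}·(-1)^3·(+1)^2 = -1.
v=17: a=17^2·(≡6), b=17^3·(≡2) mod 17; (6|17)=-1, (2|17)=+1; (−1)^{2·3·8}·(-1)^3·(+1)^2 = -1.
v=31: a=31^1·(≡26), b=31^2·(≡15) mod 31; (26|31)=-1, (15|31)=-1; (−1)^{1·2·15}·(-1)^2·(-1)^1 = -1.
v=∞: 953095 > 0 and -1092845 < 0  ⇒  (a,b)_∞ = +1.
v=7: a=7^4·(≡5), b=7^6·(≡2) mod 7; (5|7)=-1, (2|7)=+1; (−1)^{4·6·3}·(-1)^6·(+1)^4 = +1.
v=3: a=3^2·(≡1), b=3^2·(≡1) mod 3; (1|3)=+1, (1|3)=+1; (−1)^{2·2·1}·(+1)^2·(+1)^2 = +1.
Ram(953095, -1092845) = {2, 17, 23, 31}; no ℚ_2-point on the conic.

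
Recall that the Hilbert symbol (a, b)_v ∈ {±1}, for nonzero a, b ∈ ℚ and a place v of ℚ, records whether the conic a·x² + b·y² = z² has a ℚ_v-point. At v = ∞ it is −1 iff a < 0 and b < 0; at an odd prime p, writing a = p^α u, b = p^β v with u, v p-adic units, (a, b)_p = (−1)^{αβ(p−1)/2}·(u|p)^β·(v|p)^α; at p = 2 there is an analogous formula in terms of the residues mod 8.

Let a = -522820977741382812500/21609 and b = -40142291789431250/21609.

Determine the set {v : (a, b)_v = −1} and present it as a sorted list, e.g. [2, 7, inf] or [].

(a, b) ≡ (-1451885, -290) mod (ℚ^×)²; places V = {2, 3, 5, 7, 17, 19, 29, 31, 47, ∞}.
(a,b)_3: α=-2, u≡1; β=-2, v≡1 (mod 3); (1|3)=+1, (1|3)=+1; sign (−1)^0·+1^-2·+1^-2 = +1.
(a,b)_47: α=2, u≡26; β=2, v≡45 (mod 47); (26|47)=-1, (45|47)=-1; sign (−1)^0·-1^2·-1^2 = +1.
(a,b)_5: α=9, u≡3; β=5, v≡3 (mod 5); (3|5)=-1, (3|5)=-1; sign (−1)^0·-1^5·-1^9 = +1.
(a,b)_17: α=3, u≡7; β=2, v≡13 (mod 17); (7|17)=-1, (13|17)=+1; sign (−1)^0·-1^2·+1^3 = +1.
(a,b)_∞: sgn(-1451885)=−, sgn(-290)=−, so -1.
(a,b)_2: α=2, β=1; u≡3, v≡7 (mod 8); ε(u)ε(v)=1·1, αω(v)=2·0, βω(u)=1·1; sum ≡ 0  ⇒  +1.
(a,b)_31: α=1, u≡27; β=2, v≡20 (mod 31); (27|31)=-1, (20|31)=+1; sign (−1)^0·-1^2·+1^1 = +1.
(a,b)_7: α=-4, u≡3; β=-4, v≡4 (mod 7); (3|7)=-1, (4|7)=+1; sign (−1)^0·-1^-4·+1^-4 = +1.
(a,b)_19: α=3, u≡8; β=2, v≡12 (mod 19); (8|19)=-1, (12|19)=-1; sign (−1)^0·-1^2·-1^3 = -1.
(a,b)_29: α=1, u≡21; β=1, v≡18 (mod 29); (21|29)=-1, (18|29)=-1; sign (−1)^0·-1^1·-1^1 = +1.
|Ram(-1451885, -290)| = 2, even; anisotropic at {19, ∞}.

[19, inf]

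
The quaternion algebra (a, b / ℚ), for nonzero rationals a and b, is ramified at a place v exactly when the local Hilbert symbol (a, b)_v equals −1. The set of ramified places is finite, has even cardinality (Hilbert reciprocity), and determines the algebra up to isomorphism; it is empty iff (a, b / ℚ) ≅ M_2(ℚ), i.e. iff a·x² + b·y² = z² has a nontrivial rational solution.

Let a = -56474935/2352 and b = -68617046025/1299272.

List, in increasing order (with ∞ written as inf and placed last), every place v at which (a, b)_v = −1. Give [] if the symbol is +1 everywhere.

Mod squares: a ≡ -4845, b ≡ -1938. Check v ∈ {∞, 2, 3, 5, 7, 11, 13, 17, 19, 31}.
v=17: a=17^3·(≡8), b=17^3·(≡6) mod 17; (8|17)=+1, (6|17)=-1; (−1)^{3·3·8}·(+1)^3·(-1)^3 = -1.
v=13: a=13^0·(≡10), b=13^-2·(≡1) mod 13; (10|13)=+1, (1|13)=+1; (−1)^{0·-2·6}·(+1)^-2·(+1)^0 = +1.
v=3: a=3^-1·(≡2), b=3^5·(≡2) mod 3; (2|3)=-1, (2|3)=-1; (−1)^{-1·5·1}·(-1)^5·(-1)^-1 = -1.
v=11: a=11^2·(≡8), b=11^2·(≡9) mod 11; (8|11)=-1, (9|11)=+1; (−1)^{2·2·5}·(-1)^2·(+1)^2 = +1.
v=19: a=19^1·(≡6), b=19^1·(≡18) mod 19; (6|19)=+1, (18|19)=-1; (−1)^{1·1·9}·(+1)^1·(-1)^1 = +1.
v=7: a=7^-2·(≡6), b=7^0·(≡2) mod 7; (6|7)=-1, (2|7)=+1; (−1)^{-2·0·3}·(-1)^0·(+1)^-2 = +1.
v=2: v_2(a)=-4, v_2(b)=-3; units ≡ 3, 7 (mod 8); ε·ε+αω+βω = 1·1+-4·0+-3·1 ≡ 0  ⇒  (a,b)_2 = +1.
v=31: a=31^0·(≡24), b=31^-2·(≡17) mod 31; (24|31)=-1, (17|31)=-1; (−1)^{0·-2·15}·(-1)^-2·(-1)^0 = +1.
v=∞: -4845 < 0 and -1938 < 0  ⇒  (a,b)_∞ = -1.
v=5: a=5^1·(≡4), b=5^2·(≡2) mod 5; (4|5)=+1, (2|5)=-1; (−1)^{1·2·2}·(+1)^2·(-1)^1 = -1.
|Ram(-4845, -1938)| = 4, even; anisotropic at {3, 5, 17, ∞}.

[3, 5, 17, inf]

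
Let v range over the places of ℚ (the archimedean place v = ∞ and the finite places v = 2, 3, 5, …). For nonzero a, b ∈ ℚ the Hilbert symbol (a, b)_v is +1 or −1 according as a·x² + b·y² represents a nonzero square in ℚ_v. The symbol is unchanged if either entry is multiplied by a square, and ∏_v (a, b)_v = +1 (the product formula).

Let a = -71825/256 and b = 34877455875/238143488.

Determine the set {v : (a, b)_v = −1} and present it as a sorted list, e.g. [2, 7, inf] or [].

[2, 5]

(a, b) ≡ (-17, 230) mod (ℚ^×)²; places V = {2, 3, 5, 11, 13, 17, 23, 31, 43, ∞}.
(a,b)_2: α=-8, β=-11; u≡7, v≡3 (mod 8); ε(u)ε(v)=1·1, αω(v)=-8·1, βω(u)=-11·0; sum ≡ 1  ⇒  -1.
(a,b)_23: α=0, u≡9; β=1, v≡5 (mod 23); (9|23)=+1, (5|23)=-1; sign (−1)^0·+1^1·-1^0 = +1.
(a,b)_∞: sgn(-17)=−, sgn(230)=+, so +1.
(a,b)_13: α=2, u≡12; β=0, v≡12 (mod 13); (12|13)=+1, (12|13)=+1; sign (−1)^0·+1^0·+1^2 = +1.
(a,b)_17: α=1, u≡8; β=0, v≡1 (mod 17); (8|17)=+1, (1|17)=+1; sign (−1)^0·+1^0·+1^1 = +1.
(a,b)_5: α=2, u≡2; β=3, v≡4 (mod 5); (2|5)=-1, (4|5)=+1; sign (−1)^0·-1^3·+1^2 = -1.
(a,b)_3: α=0, u≡1; β=8, v≡2 (mod 3); (1|3)=+1, (2|3)=-1; sign (−1)^0·+1^8·-1^0 = +1.
(a,b)_31: α=0, u≡8; β=-2, v≡27 (mod 31); (8|31)=+1, (27|31)=-1; sign (−1)^0·+1^-2·-1^0 = +1.
(a,b)_43: α=0, u≡29; β=2, v≡10 (mod 43); (29|43)=-1, (10|43)=+1; sign (−1)^0·-1^2·+1^0 = +1.
(a,b)_11: α=0, u≡9; β=-2, v≡8 (mod 11); (9|11)=+1, (8|11)=-1; sign (−1)^0·+1^-2·-1^0 = +1.
|Ram(-17, 230)| = 2, even; anisotropic at {2, 5}.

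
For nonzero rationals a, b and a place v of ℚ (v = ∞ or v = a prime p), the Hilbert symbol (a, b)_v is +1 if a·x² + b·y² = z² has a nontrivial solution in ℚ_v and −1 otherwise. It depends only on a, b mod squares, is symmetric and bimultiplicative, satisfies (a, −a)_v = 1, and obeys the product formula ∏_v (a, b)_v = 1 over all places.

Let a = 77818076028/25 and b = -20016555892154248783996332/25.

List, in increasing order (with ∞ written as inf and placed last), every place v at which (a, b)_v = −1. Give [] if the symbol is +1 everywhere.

[3, 7, 11, 17, 29, 37]

Mod squares: a ≡ 26686583, b ≡ -196707. Check v ∈ {∞, 2, 3, 5, 7, 11, 17, 19, 29, 37}.
v=2: v_2(a)=2, v_2(b)=2; units ≡ 7, 5 (mod 8); ε·ε+αω+βω = 1·0+2·1+2·0 ≡ 0  ⇒  (a,b)_2 = +1.
v=3: a=3^6·(≡2), b=3^7·(≡2) mod 3; (2|3)=-1, (2|3)=-1; (−1)^{6·7·1}·(-1)^7·(-1)^6 = -1.
v=17: a=17^1·(≡15), b=17^3·(≡14) mod 17; (15|17)=+1, (14|17)=-1; (−1)^{1·3·8}·(+1)^3·(-1)^1 = -1.
v=29: a=29^1·(≡4), b=29^3·(≡21) mod 29; (4|29)=+1, (21|29)=-1; (−1)^{1·3·14}·(+1)^3·(-1)^1 = -1.
v=19: a=19^1·(≡11), b=19^3·(≡14) mod 19; (11|19)=+1, (14|19)=-1; (−1)^{1·3·9}·(+1)^3·(-1)^1 = +1.
v=11: a=11^1·(≡1), b=11^2·(≡2) mod 11; (1|11)=+1, (2|11)=-1; (−1)^{1·2·5}·(+1)^2·(-1)^1 = -1.
v=∞: 26686583 > 0 and -196707 < 0  ⇒  (a,b)_∞ = +1.
v=37: a=37^1·(≡29), b=37^2·(≡20) mod 37; (29|37)=-1, (20|37)=-1; (−1)^{1·2·18}·(-1)^2·(-1)^1 = -1.
v=5: a=5^-2·(≡3), b=5^-2·(≡3) mod 5; (3|5)=-1, (3|5)=-1; (−1)^{-2·-2·2}·(-1)^-2·(-1)^-2 = +1.
v=7: a=7^1·(≡1), b=7^5·(≡4) mod 7; (1|7)=+1, (4|7)=+1; (−1)^{1·5·3}·(+1)^5·(+1)^1 = -1.
Ram(26686583, -196707) = {3, 7, 11, 17, 29, 37}; no ℚ_3-point on the conic.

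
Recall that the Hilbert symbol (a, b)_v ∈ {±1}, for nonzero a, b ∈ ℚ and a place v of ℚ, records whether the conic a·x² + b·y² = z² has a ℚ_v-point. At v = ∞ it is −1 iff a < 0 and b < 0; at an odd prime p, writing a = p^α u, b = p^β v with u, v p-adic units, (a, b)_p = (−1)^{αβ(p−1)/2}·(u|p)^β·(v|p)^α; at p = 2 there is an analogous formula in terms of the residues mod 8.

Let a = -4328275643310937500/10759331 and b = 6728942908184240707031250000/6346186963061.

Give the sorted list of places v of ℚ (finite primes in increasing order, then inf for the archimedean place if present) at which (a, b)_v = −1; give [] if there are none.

[7, 11, 13, 37]

Mod squares: a ≡ -429, b ≡ 292929. Check v ∈ {∞, 2, 3, 5, 7, 11, 13, 23, 29, 37, 43}.
v=5: a=5^8·(≡4), b=5^12·(≡1) mod 5; (4|5)=+1, (1|5)=+1; (−1)^{8·12·2}·(+1)^12·(+1)^8 = +1.
v=2: v_2(a)=2, v_2(b)=4; units ≡ 3, 1 (mod 8); ε·ε+αω+βω = 1·0+2·0+4·1 ≡ 0  ⇒  (a,b)_2 = +1.
v=29: a=29^0·(≡7), b=29^-1·(≡25) mod 29; (7|29)=+1, (25|29)=+1; (−1)^{0·-1·14}·(+1)^-1·(+1)^0 = +1.
v=43: a=43^-2·(≡17), b=43^-4·(≡11) mod 43; (17|43)=+1, (11|43)=+1; (−1)^{-2·-4·21}·(+1)^-4·(+1)^-2 = +1.
v=37: a=37^2·(≡8), b=37^3·(≡3) mod 37; (8|37)=-1, (3|37)=+1; (−1)^{2·3·18}·(-1)^3·(+1)^2 = -1.
v=3: a=3^3·(≡1), b=3^3·(≡2) mod 3; (1|3)=+1, (2|3)=-1; (−1)^{3·3·1}·(+1)^3·(-1)^3 = +1.
v=11: a=11^-1·(≡5), b=11^-2·(≡7) mod 11; (5|11)=+1, (7|11)=-1; (−1)^{-1·-2·5}·(+1)^-2·(-1)^-1 = -1.
v=23: a=23^-2·(≡6), b=23^-2·(≡8) mod 23; (6|23)=+1, (8|23)=+1; (−1)^{-2·-2·11}·(+1)^-2·(+1)^-2 = +1.
v=∞: -429 < 0 and 292929 > 0  ⇒  (a,b)_∞ = +1.
v=7: a=7^8·(≡3), b=7^13·(≡2) mod 7; (3|7)=-1, (2|7)=+1; (−1)^{8·13·3}·(-1)^13·(+1)^8 = -1.
v=13: a=13^1·(≡11), b=13^1·(≡4) mod 13; (11|13)=-1, (4|13)=+1; (−1)^{1·1·6}·(-1)^1·(+1)^1 = -1.
(-429, 292929 / ℚ) ramifies at {7, 11, 13, 37}: a division algebra.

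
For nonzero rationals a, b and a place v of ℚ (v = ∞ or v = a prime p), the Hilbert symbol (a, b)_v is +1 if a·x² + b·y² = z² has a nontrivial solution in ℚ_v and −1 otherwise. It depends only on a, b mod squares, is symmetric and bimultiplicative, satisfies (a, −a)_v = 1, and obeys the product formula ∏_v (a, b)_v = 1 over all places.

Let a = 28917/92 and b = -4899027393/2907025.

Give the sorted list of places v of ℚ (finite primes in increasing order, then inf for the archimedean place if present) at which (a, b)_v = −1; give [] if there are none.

(a, b) ≡ (8211, -897) mod (ℚ^×)²; places V = {2, 3, 5, 7, 11, 13, 17, 19, 23, 31, 41, ∞}.
(a,b)_41: α=0, u≡34; β=2, v≡25 (mod 41); (34|41)=-1, (25|41)=+1; sign (−1)^0·-1^2·+1^0 = +1.
(a,b)_∞: sgn(8211)=+, sgn(-897)=−, so +1.
(a,b)_13: α=0, u≡5; β=1, v≡4 (mod 13); (5|13)=-1, (4|13)=+1; sign (−1)^0·-1^1·+1^0 = -1.
(a,b)_31: α=0, u≡6; β=-2, v≡16 (mod 31); (6|31)=-1, (16|31)=+1; sign (−1)^0·-1^-2·+1^0 = +1.
(a,b)_5: α=0, u≡1; β=-2, v≡2 (mod 5); (1|5)=+1, (2|5)=-1; sign (−1)^0·+1^-2·-1^0 = +1.
(a,b)_17: α=1, u≡5; β=0, v≡15 (mod 17); (5|17)=-1, (15|17)=+1; sign (−1)^0·-1^0·+1^1 = +1.
(a,b)_19: α=0, u≡13; β=2, v≡3 (mod 19); (13|19)=-1, (3|19)=-1; sign (−1)^0·-1^2·-1^0 = +1.
(a,b)_11: α=0, u≡5; β=-2, v≡4 (mod 11); (5|11)=+1, (4|11)=+1; sign (−1)^0·+1^-2·+1^0 = +1.
(a,b)_7: α=1, u≡1; β=0, v≡3 (mod 7); (1|7)=+1, (3|7)=-1; sign (−1)^0·+1^0·-1^1 = -1.
(a,b)_3: α=5, u≡1; β=3, v≡1 (mod 3); (1|3)=+1, (1|3)=+1; sign (−1)^1·+1^3·+1^5 = -1.
(a,b)_23: α=-1, u≡13; β=1, v≡17 (mod 23); (13|23)=+1, (17|23)=-1; sign (−1)^1·+1^1·-1^-1 = +1.
(a,b)_2: α=-2, β=0; u≡3, v≡7 (mod 8); ε(u)ε(v)=1·1, αω(v)=-2·0, βω(u)=0·1; sum ≡ 1  ⇒  -1.
|Ram(8211, -897)| = 4, even; anisotropic at {2, 3, 7, 13}.

[2, 3, 7, 13]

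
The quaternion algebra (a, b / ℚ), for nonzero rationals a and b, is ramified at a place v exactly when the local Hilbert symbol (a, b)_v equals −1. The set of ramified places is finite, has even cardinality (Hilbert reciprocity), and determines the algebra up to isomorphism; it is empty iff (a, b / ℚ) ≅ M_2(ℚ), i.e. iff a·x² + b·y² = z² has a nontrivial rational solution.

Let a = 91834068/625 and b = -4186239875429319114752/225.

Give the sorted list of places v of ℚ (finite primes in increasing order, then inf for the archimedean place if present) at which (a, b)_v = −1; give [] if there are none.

Mod squares: a ≡ 63597, b ≡ -393737. Check v ∈ {∞, 2, 3, 5, 17, 19, 23, 29, 43, 53}.
v=19: a=19^2·(≡11), b=19^3·(≡16) mod 19; (11|19)=+1, (16|19)=+1; (−1)^{2·3·9}·(+1)^3·(+1)^2 = +1.
v=5: a=5^-4·(≡3), b=5^-2·(≡2) mod 5; (3|5)=-1, (2|5)=-1; (−1)^{-4·-2·2}·(-1)^-2·(-1)^-4 = +1.
v=29: a=29^1·(≡15), b=29^2·(≡24) mod 29; (15|29)=-1, (24|29)=+1; (−1)^{1·2·14}·(-1)^2·(+1)^1 = +1.
v=2: v_2(a)=2, v_2(b)=16; units ≡ 5, 7 (mod 8); ε·ε+αω+βω = 0·1+2·0+16·1 ≡ 0  ⇒  (a,b)_2 = +1.
v=3: a=3^1·(≡1), b=3^-2·(≡1) mod 3; (1|3)=+1, (1|3)=+1; (−1)^{1·-2·1}·(+1)^-2·(+1)^1 = +1.
v=∞: 63597 > 0 and -393737 < 0  ⇒  (a,b)_∞ = +1.
v=17: a=17^1·(≡13), b=17^3·(≡3) mod 17; (13|17)=+1, (3|17)=-1; (−1)^{1·3·8}·(+1)^3·(-1)^1 = -1.
v=53: a=53^0·(≡18), b=53^1·(≡43) mod 53; (18|53)=-1, (43|53)=+1; (−1)^{0·1·26}·(-1)^1·(+1)^0 = -1.
v=43: a=43^1·(≡11), b=43^2·(≡25) mod 43; (11|43)=+1, (25|43)=+1; (−1)^{1·2·21}·(+1)^2·(+1)^1 = +1.
v=23: a=23^0·(≡9), b=23^1·(≡16) mod 23; (9|23)=+1, (16|23)=+1; (−1)^{0·1·11}·(+1)^1·(+1)^0 = +1.
|Ram(63597, -393737)| = 2, even; anisotropic at {17, 53}.

[17, 53]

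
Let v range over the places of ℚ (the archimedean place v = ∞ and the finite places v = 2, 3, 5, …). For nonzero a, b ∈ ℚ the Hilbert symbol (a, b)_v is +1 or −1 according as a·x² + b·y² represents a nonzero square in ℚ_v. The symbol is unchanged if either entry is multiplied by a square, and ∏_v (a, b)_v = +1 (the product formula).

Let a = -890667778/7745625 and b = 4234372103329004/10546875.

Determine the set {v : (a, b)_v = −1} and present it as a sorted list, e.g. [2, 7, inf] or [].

[11, 13]

(a, b) ≡ (-34034, 897) mod (ℚ^×)²; places V = {2, 3, 5, 7, 11, 13, 17, 23, 29, 31, ∞}.
(a,b)_13: α=1, u≡8; β=3, v≡9 (mod 13); (8|13)=-1, (9|13)=+1; sign (−1)^0·-1^3·+1^1 = -1.
(a,b)_∞: sgn(-34034)=−, sgn(897)=+, so +1.
(a,b)_2: α=1, β=2; u≡7, v≡1 (mod 8); ε(u)ε(v)=1·0, αω(v)=1·0, βω(u)=2·0; sum ≡ 0  ⇒  +1.
(a,b)_31: α=0, u≡5; β=2, v≡24 (mod 31); (5|31)=+1, (24|31)=-1; sign (−1)^0·+1^2·-1^0 = +1.
(a,b)_23: α=2, u≡8; β=3, v≡9 (mod 23); (8|23)=+1, (9|23)=+1; sign (−1)^0·+1^3·+1^2 = +1.
(a,b)_3: α=-6, u≡1; β=-3, v≡2 (mod 3); (1|3)=+1, (2|3)=-1; sign (−1)^0·+1^-3·-1^-6 = +1.
(a,b)_5: α=-4, u≡4; β=-8, v≡2 (mod 5); (4|5)=+1, (2|5)=-1; sign (−1)^0·+1^-8·-1^-4 = +1.
(a,b)_11: α=1, u≡10; β=0, v≡6 (mod 11); (10|11)=-1, (6|11)=-1; sign (−1)^0·-1^0·-1^1 = -1.
(a,b)_7: α=1, u≡3; β=2, v≡2 (mod 7); (3|7)=-1, (2|7)=+1; sign (−1)^0·-1^2·+1^1 = +1.
(a,b)_29: α=2, u≡15; β=2, v≡12 (mod 29); (15|29)=-1, (12|29)=-1; sign (−1)^0·-1^2·-1^2 = +1.
(a,b)_17: α=-1, u≡8; β=0, v≡4 (mod 17); (8|17)=+1, (4|17)=+1; sign (−1)^0·+1^0·+1^-1 = +1.
(-34034, 897 / ℚ) ramifies at {11, 13}: a division algebra.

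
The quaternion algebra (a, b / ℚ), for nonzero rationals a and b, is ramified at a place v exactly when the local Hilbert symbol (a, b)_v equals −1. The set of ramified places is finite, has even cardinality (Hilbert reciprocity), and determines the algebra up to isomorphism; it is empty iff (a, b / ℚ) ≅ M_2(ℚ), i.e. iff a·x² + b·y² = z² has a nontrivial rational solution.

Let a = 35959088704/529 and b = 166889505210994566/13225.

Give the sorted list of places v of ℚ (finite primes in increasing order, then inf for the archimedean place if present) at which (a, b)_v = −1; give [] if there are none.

[7, 11, 13, 17, 29, 41]

Mod squares: a ≡ 1556401, b ≡ 7375654. Check v ∈ {∞, 2, 3, 5, 7, 11, 13, 17, 19, 23, 29, 37, 41}.
v=23: a=23^-2·(≡7), b=23^-2·(≡17) mod 23; (7|23)=-1, (17|23)=-1; (−1)^{-2·-2·11}·(-1)^-2·(-1)^-2 = +1.
v=3: a=3^0·(≡1), b=3^2·(≡1) mod 3; (1|3)=+1, (1|3)=+1; (−1)^{0·2·1}·(+1)^2·(+1)^0 = +1.
v=2: v_2(a)=6, v_2(b)=1; units ≡ 1, 3 (mod 8); ε·ε+αω+βω = 0·1+6·1+1·0 ≡ 0  ⇒  (a,b)_2 = +1.
v=37: a=37^0·(≡11), b=37^1·(≡31) mod 37; (11|37)=+1, (31|37)=-1; (−1)^{0·1·18}·(+1)^1·(-1)^0 = +1.
v=19: a=19^2·(≡7), b=19^2·(≡7) mod 19; (7|19)=+1, (7|19)=+1; (−1)^{2·2·9}·(+1)^2·(+1)^2 = +1.
v=17: a=17^1·(≡4), b=17^1·(≡10) mod 17; (4|17)=+1, (10|17)=-1; (−1)^{1·1·8}·(+1)^1·(-1)^1 = -1.
v=5: a=5^0·(≡1), b=5^-2·(≡4) mod 5; (1|5)=+1, (4|5)=+1; (−1)^{0·-2·2}·(+1)^-2·(+1)^0 = +1.
v=13: a=13^0·(≡5), b=13^3·(≡3) mod 13; (5|13)=-1, (3|13)=+1; (−1)^{0·3·6}·(-1)^3·(+1)^0 = -1.
v=41: a=41^1·(≡16), b=41^1·(≡28) mod 41; (16|41)=+1, (28|41)=-1; (−1)^{1·1·20}·(+1)^1·(-1)^1 = -1.
v=7: a=7^1·(≡2), b=7^2·(≡3) mod 7; (2|7)=+1, (3|7)=-1; (−1)^{1·2·3}·(+1)^2·(-1)^1 = -1.
v=∞: 1556401 > 0 and 7375654 > 0  ⇒  (a,b)_∞ = +1.
v=11: a=11^1·(≡3), b=11^1·(≡1) mod 11; (3|11)=+1, (1|11)=+1; (−1)^{1·1·5}·(+1)^1·(+1)^1 = -1.
v=29: a=29^1·(≡17), b=29^2·(≡10) mod 29; (17|29)=-1, (10|29)=-1; (−1)^{1·2·14}·(-1)^2·(-1)^1 = -1.
(1556401, 7375654 / ℚ) ramifies at {7, 11, 13, 17, 29, 41}: a division algebra.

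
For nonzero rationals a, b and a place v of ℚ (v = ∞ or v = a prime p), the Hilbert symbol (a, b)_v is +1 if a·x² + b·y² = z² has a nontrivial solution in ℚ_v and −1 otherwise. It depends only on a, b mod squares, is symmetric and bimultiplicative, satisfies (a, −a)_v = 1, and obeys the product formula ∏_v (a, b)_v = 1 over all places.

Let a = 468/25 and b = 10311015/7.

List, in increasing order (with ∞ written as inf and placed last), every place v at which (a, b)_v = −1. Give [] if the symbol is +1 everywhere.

[5, 7, 13, 19]

Mod squares: a ≡ 13, b ≡ 596505. Check v ∈ {∞, 2, 3, 5, 7, 11, 13, 19, 23}.
v=5: a=5^-2·(≡3), b=5^1·(≡4) mod 5; (3|5)=-1, (4|5)=+1; (−1)^{-2·1·2}·(-1)^1·(+1)^-2 = -1.
v=19: a=19^0·(≡2), b=19^1·(≡1) mod 19; (2|19)=-1, (1|19)=+1; (−1)^{0·1·9}·(-1)^1·(+1)^0 = -1.
v=7: a=7^0·(≡5), b=7^-1·(≡1) mod 7; (5|7)=-1, (1|7)=+1; (−1)^{0·-1·3}·(-1)^-1·(+1)^0 = -1.
v=3: a=3^2·(≡1), b=3^1·(≡1) mod 3; (1|3)=+1, (1|3)=+1; (−1)^{2·1·1}·(+1)^1·(+1)^2 = +1.
v=13: a=13^1·(≡3), b=13^1·(≡11) mod 13; (3|13)=+1, (11|13)=-1; (−1)^{1·1·6}·(+1)^1·(-1)^1 = -1.
v=2: v_2(a)=2, v_2(b)=0; units ≡ 5, 1 (mod 8); ε·ε+αω+βω = 0·0+2·0+0·1 ≡ 0  ⇒  (a,b)_2 = +1.
v=11: a=11^0·(≡2), b=11^2·(≡6) mod 11; (2|11)=-1, (6|11)=-1; (−1)^{0·2·5}·(-1)^2·(-1)^0 = +1.
v=23: a=23^0·(≡4), b=23^1·(≡5) mod 23; (4|23)=+1, (5|23)=-1; (−1)^{0·1·11}·(+1)^1·(-1)^0 = +1.
v=∞: 13 > 0 and 596505 > 0  ⇒  (a,b)_∞ = +1.
Ram(13, 596505) = {5, 7, 13, 19}; no ℚ_5-point on the conic.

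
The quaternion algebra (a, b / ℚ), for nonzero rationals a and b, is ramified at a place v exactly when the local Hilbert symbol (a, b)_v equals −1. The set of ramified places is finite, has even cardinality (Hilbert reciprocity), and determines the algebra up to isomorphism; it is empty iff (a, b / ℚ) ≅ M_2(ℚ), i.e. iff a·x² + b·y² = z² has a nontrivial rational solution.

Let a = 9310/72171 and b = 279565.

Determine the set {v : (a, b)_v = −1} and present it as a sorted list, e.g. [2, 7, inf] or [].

[2, 11, 19, 23]

Mod squares: a ≡ 2090, b ≡ 279565. Check v ∈ {∞, 2, 3, 5, 7, 11, 13, 17, 19, 23}.
v=17: a=17^0·(≡16), b=17^1·(≡6) mod 17; (16|17)=+1, (6|17)=-1; (−1)^{0·1·8}·(+1)^1·(-1)^0 = +1.
v=∞: 2090 > 0 and 279565 > 0  ⇒  (a,b)_∞ = +1.
v=3: a=3^-8·(≡2), b=3^0·(≡1) mod 3; (2|3)=-1, (1|3)=+1; (−1)^{-8·0·1}·(-1)^0·(+1)^-8 = +1.
v=7: a=7^2·(≡1), b=7^0·(≡6) mod 7; (1|7)=+1, (6|7)=-1; (−1)^{2·0·3}·(+1)^0·(-1)^2 = +1.
v=11: a=11^-1·(≡3), b=11^1·(≡5) mod 11; (3|11)=+1, (5|11)=+1; (−1)^{-1·1·5}·(+1)^1·(+1)^-1 = -1.
v=19: a=19^1·(≡8), b=19^0·(≡18) mod 19; (8|19)=-1, (18|19)=-1; (−1)^{1·0·9}·(-1)^0·(-1)^1 = -1.
v=23: a=23^0·(≡17), b=23^1·(≡11) mod 23; (17|23)=-1, (11|23)=-1; (−1)^{0·1·11}·(-1)^1·(-1)^0 = -1.
v=5: a=5^1·(≡2), b=5^1·(≡3) mod 5; (2|5)=-1, (3|5)=-1; (−1)^{1·1·2}·(-1)^1·(-1)^1 = +1.
v=2: v_2(a)=1, v_2(b)=0; units ≡ 5, 5 (mod 8); ε·ε+αω+βω = 0·0+1·1+0·1 ≡ 1  ⇒  (a,b)_2 = -1.
v=13: a=13^0·(≡10), b=13^1·(≡3) mod 13; (10|13)=+1, (3|13)=+1; (−1)^{0·1·6}·(+1)^1·(+1)^0 = +1.
|Ram(2090, 279565)| = 4, even; anisotropic at {2, 11, 19, 23}.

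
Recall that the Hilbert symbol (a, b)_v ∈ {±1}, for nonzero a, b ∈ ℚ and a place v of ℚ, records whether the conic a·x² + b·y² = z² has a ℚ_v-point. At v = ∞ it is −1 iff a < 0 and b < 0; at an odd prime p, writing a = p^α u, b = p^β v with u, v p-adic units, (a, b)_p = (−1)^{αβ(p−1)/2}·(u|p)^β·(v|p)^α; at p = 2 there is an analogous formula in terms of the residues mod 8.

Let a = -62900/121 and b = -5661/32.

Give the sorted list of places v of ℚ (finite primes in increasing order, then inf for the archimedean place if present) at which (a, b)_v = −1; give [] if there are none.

[37, inf]

Mod squares: a ≡ -629, b ≡ -1258. Check v ∈ {∞, 2, 3, 5, 11, 17, 37}.
v=11: a=11^-2·(≡9), b=11^0·(≡7) mod 11; (9|11)=+1, (7|11)=-1; (−1)^{-2·0·5}·(+1)^0·(-1)^-2 = +1.
v=∞: -629 < 0 and -1258 < 0  ⇒  (a,b)_∞ = -1.
v=2: v_2(a)=2, v_2(b)=-5; units ≡ 3, 3 (mod 8); ε·ε+αω+βω = 1·1+2·1+-5·1 ≡ 0  ⇒  (a,b)_2 = +1.
v=37: a=37^1·(≡15), b=37^1·(≡1) mod 37; (15|37)=-1, (1|37)=+1; (−1)^{1·1·18}·(-1)^1·(+1)^1 = -1.
v=3: a=3^0·(≡1), b=3^2·(≡2) mod 3; (1|3)=+1, (2|3)=-1; (−1)^{0·2·1}·(+1)^2·(-1)^0 = +1.
v=17: a=17^1·(≡3), b=17^1·(≡5) mod 17; (3|17)=-1, (5|17)=-1; (−1)^{1·1·8}·(-1)^1·(-1)^1 = +1.
v=5: a=5^2·(≡4), b=5^0·(≡2) mod 5; (4|5)=+1, (2|5)=-1; (−1)^{2·0·2}·(+1)^0·(-1)^2 = +1.
(-629, -1258 / ℚ) ramifies at {37, ∞}: a division algebra.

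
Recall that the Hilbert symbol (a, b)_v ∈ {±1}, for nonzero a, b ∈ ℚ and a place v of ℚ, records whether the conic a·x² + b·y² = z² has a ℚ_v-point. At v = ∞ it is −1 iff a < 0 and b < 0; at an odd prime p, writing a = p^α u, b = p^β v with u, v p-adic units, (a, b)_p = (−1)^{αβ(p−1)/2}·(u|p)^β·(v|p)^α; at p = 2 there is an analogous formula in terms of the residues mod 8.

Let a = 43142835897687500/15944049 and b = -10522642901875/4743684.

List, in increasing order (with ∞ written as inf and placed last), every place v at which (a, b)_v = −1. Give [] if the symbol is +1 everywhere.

(a, b) ≡ (244283, -10015603) mod (ℚ^×)²; places V = {2, 3, 5, 11, 13, 19, 23, 41, 43, ∞}.
(a,b)_13: α=1, u≡8; β=1, v≡3 (mod 13); (8|13)=-1, (3|13)=+1; sign (−1)^0·-1^1·+1^1 = -1.
(a,b)_23: α=1, u≡8; β=1, v≡10 (mod 23); (8|23)=+1, (10|23)=-1; sign (−1)^1·+1^1·-1^1 = +1.
(a,b)_3: α=-2, u≡2; β=-4, v≡2 (mod 3); (2|3)=-1, (2|3)=-1; sign (−1)^0·-1^-4·-1^-2 = +1.
(a,b)_41: α=4, u≡8; β=3, v≡39 (mod 41); (8|41)=+1, (39|41)=+1; sign (−1)^0·+1^3·+1^4 = +1.
(a,b)_43: α=1, u≡18; β=1, v≡6 (mod 43); (18|43)=-1, (6|43)=+1; sign (−1)^1·-1^1·+1^1 = +1.
(a,b)_19: α=1, u≡8; β=1, v≡12 (mod 19); (8|19)=-1, (12|19)=-1; sign (−1)^1·-1^1·-1^1 = -1.
(a,b)_11: α=-6, u≡2; β=-4, v≡10 (mod 11); (2|11)=-1, (10|11)=-1; sign (−1)^0·-1^-4·-1^-6 = +1.
(a,b)_5: α=6, u≡3; β=4, v≡3 (mod 5); (3|5)=-1, (3|5)=-1; sign (−1)^0·-1^4·-1^6 = +1.
(a,b)_2: α=2, β=-2; u≡3, v≡5 (mod 8); ε(u)ε(v)=1·0, αω(v)=2·1, βω(u)=-2·1; sum ≡ 0  ⇒  +1.
(a,b)_∞: sgn(244283)=+, sgn(-10015603)=−, so +1.
Ram(244283, -10015603) = {13, 19}; no ℚ_13-point on the conic.

[13, 19]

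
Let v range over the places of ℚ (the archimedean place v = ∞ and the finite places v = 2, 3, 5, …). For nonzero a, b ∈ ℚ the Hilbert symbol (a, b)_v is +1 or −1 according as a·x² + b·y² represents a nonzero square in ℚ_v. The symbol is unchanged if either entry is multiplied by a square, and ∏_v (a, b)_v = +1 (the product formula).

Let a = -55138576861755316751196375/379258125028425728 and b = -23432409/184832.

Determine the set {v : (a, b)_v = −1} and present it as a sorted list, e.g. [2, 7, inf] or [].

Mod squares: a ≡ -910, b ≡ -2002. Check v ∈ {∞, 2, 3, 5, 7, 11, 13, 17, 19, 31}.
v=2: v_2(a)=-23, v_2(b)=-9; units ≡ 1, 7 (mod 8); ε·ε+αω+βω = 0·1+-23·0+-9·0 ≡ 0  ⇒  (a,b)_2 = +1.
v=31: a=31^-2·(≡9), b=31^0·(≡15) mod 31; (9|31)=+1, (15|31)=-1; (−1)^{-2·0·15}·(+1)^0·(-1)^-2 = +1.
v=3: a=3^4·(≡2), b=3^4·(≡2) mod 3; (2|3)=-1, (2|3)=-1; (−1)^{4·4·1}·(-1)^4·(-1)^4 = +1.
v=5: a=5^3·(≡3), b=5^0·(≡3) mod 5; (3|5)=-1, (3|5)=-1; (−1)^{3·0·2}·(-1)^0·(-1)^3 = -1.
v=11: a=11^6·(≡9), b=11^1·(≡3) mod 11; (9|11)=+1, (3|11)=+1; (−1)^{6·1·5}·(+1)^1·(+1)^6 = +1.
v=19: a=19^-6·(≡12), b=19^-2·(≡13) mod 19; (12|19)=-1, (13|19)=-1; (−1)^{-6·-2·9}·(-1)^-2·(-1)^-6 = +1.
v=17: a=17^6·(≡9), b=17^2·(≡16) mod 17; (9|17)=+1, (16|17)=+1; (−1)^{6·2·8}·(+1)^2·(+1)^6 = +1.
v=13: a=13^5·(≡6), b=13^1·(≡2) mod 13; (6|13)=-1, (2|13)=-1; (−1)^{5·1·6}·(-1)^1·(-1)^5 = +1.
v=7: a=7^3·(≡3), b=7^1·(≡1) mod 7; (3|7)=-1, (1|7)=+1; (−1)^{3·1·3}·(-1)^1·(+1)^3 = +1.
v=∞: -910 < 0 and -2002 < 0  ⇒  (a,b)_∞ = -1.
Ram(-910, -2002) = {5, ∞}; no ℚ_5-point on the conic.

[5, inf]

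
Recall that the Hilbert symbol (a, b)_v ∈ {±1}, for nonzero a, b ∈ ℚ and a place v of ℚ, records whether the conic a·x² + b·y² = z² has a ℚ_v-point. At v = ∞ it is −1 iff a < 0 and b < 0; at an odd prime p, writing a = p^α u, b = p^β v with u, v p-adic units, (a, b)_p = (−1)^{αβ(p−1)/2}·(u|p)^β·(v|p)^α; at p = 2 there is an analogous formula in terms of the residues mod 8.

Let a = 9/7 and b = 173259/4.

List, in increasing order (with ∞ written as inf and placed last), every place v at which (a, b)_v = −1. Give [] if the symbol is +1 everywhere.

[2, 23]

Mod squares: a ≡ 7, b ≡ 2139. Check v ∈ {∞, 2, 3, 7, 23, 31}.
v=∞: 7 > 0 and 2139 > 0  ⇒  (a,b)_∞ = +1.
v=31: a=31^0·(≡19), b=31^1·(≡10) mod 31; (19|31)=+1, (10|31)=+1; (−1)^{0·1·15}·(+1)^1·(+1)^0 = +1.
v=7: a=7^-1·(≡2), b=7^0·(≡4) mod 7; (2|7)=+1, (4|7)=+1; (−1)^{-1·0·3}·(+1)^0·(+1)^-1 = +1.
v=3: a=3^2·(≡1), b=3^5·(≡2) mod 3; (1|3)=+1, (2|3)=-1; (−1)^{2·5·1}·(+1)^5·(-1)^2 = +1.
v=2: v_2(a)=0, v_2(b)=-2; units ≡ 7, 3 (mod 8); ε·ε+αω+βω = 1·1+0·1+-2·0 ≡ 1  ⇒  (a,b)_2 = -1.
v=23: a=23^0·(≡21), b=23^1·(≡3) mod 23; (21|23)=-1, (3|23)=+1; (−1)^{0·1·11}·(-1)^1·(+1)^0 = -1.
(7, 2139 / ℚ) ramifies at {2, 23}: a division algebra.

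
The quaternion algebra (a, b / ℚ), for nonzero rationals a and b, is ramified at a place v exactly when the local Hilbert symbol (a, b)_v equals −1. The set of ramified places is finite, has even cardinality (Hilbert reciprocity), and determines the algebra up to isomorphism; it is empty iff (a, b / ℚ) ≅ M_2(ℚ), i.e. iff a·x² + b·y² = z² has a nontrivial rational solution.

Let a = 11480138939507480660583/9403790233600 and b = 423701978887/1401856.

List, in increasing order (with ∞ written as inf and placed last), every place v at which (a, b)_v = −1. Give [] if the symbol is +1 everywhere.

(a, b) ≡ (23, 943) mod (ℚ^×)²; places V = {2, 3, 5, 7, 11, 19, 23, 37, 41, 47, ∞}.
(a,b)_2: α=-12, β=-10; u≡7, v≡7 (mod 8); ε(u)ε(v)=1·1, αω(v)=-12·0, βω(u)=-10·0; sum ≡ 1  ⇒  -1.
(a,b)_41: α=6, u≡18; β=3, v≡1 (mod 41); (18|41)=+1, (1|41)=+1; sign (−1)^0·+1^3·+1^6 = +1.
(a,b)_47: α=2, u≡35; β=2, v≡36 (mod 47); (35|47)=-1, (36|47)=+1; sign (−1)^0·-1^2·+1^2 = +1.
(a,b)_37: α=-4, u≡23; β=-2, v≡13 (mod 37); (23|37)=-1, (13|37)=-1; sign (−1)^0·-1^-2·-1^-4 = +1.
(a,b)_23: α=1, u≡1; β=1, v≡13 (mod 23); (1|23)=+1, (13|23)=+1; sign (−1)^1·+1^1·+1^1 = -1.
(a,b)_19: α=2, u≡7; β=0, v≡10 (mod 19); (7|19)=+1, (10|19)=-1; sign (−1)^0·+1^0·-1^2 = +1.
(a,b)_∞: sgn(23)=+, sgn(943)=+, so +1.
(a,b)_11: α=4, u≡5; β=2, v≡2 (mod 11); (5|11)=+1, (2|11)=-1; sign (−1)^0·+1^2·-1^4 = +1.
(a,b)_7: α=-2, u≡4; β=0, v≡5 (mod 7); (4|7)=+1, (5|7)=-1; sign (−1)^0·+1^0·-1^-2 = +1.
(a,b)_3: α=2, u≡2; β=0, v≡1 (mod 3); (2|3)=-1, (1|3)=+1; sign (−1)^0·-1^0·+1^2 = +1.
(a,b)_5: α=-2, u≡2; β=0, v≡2 (mod 5); (2|5)=-1, (2|5)=-1; sign (−1)^0·-1^0·-1^-2 = +1.
(23, 943 / ℚ) ramifies at {2, 23}: a division algebra.

[2, 23]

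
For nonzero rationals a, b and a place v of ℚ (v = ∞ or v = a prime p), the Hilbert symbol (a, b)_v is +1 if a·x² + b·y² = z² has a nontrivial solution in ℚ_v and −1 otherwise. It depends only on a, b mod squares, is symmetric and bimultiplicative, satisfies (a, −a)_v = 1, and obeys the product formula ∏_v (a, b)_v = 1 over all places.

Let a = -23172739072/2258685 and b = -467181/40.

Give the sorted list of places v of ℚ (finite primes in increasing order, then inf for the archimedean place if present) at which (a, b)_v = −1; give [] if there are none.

Mod squares: a ≡ -1155, b ≡ -4290. Check v ∈ {∞, 2, 3, 5, 7, 11, 13, 29, 31}.
v=13: a=13^-2·(≡11), b=13^1·(≡8) mod 13; (11|13)=-1, (8|13)=-1; (−1)^{-2·1·6}·(-1)^1·(-1)^-2 = -1.
v=31: a=31^2·(≡29), b=31^0·(≡16) mod 31; (29|31)=-1, (16|31)=+1; (−1)^{2·0·15}·(-1)^0·(+1)^2 = +1.
v=11: a=11^-1·(≡5), b=11^3·(≡8) mod 11; (5|11)=+1, (8|11)=-1; (−1)^{-1·3·5}·(+1)^3·(-1)^-1 = +1.
v=∞: -1155 < 0 and -4290 < 0  ⇒  (a,b)_∞ = -1.
v=3: a=3^-5·(≡2), b=3^3·(≡1) mod 3; (2|3)=-1, (1|3)=+1; (−1)^{-5·3·1}·(-1)^3·(+1)^-5 = +1.
v=29: a=29^2·(≡25), b=29^0·(≡14) mod 29; (25|29)=+1, (14|29)=-1; (−1)^{2·0·14}·(+1)^0·(-1)^2 = +1.
v=5: a=5^-1·(≡4), b=5^-1·(≡3) mod 5; (4|5)=+1, (3|5)=-1; (−1)^{-1·-1·2}·(+1)^-1·(-1)^-1 = -1.
v=2: v_2(a)=12, v_2(b)=-3; units ≡ 5, 7 (mod 8); ε·ε+αω+βω = 0·1+12·0+-3·1 ≡ 1  ⇒  (a,b)_2 = -1.
v=7: a=7^1·(≡6), b=7^0·(≡4) mod 7; (6|7)=-1, (4|7)=+1; (−1)^{1·0·3}·(-1)^0·(+1)^1 = +1.
|Ram(-1155, -4290)| = 4, even; anisotropic at {2, 5, 13, ∞}.

[2, 5, 13, inf]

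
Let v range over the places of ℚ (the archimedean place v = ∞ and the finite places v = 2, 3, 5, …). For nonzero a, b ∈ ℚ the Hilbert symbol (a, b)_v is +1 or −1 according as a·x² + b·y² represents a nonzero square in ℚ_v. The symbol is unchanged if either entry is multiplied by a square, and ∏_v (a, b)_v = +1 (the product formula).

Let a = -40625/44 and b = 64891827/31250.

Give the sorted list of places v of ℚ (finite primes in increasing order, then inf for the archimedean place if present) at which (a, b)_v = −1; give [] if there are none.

(a, b) ≡ (-715, 6006) mod (ℚ^×)²; places V = {2, 3, 5, 7, 11, 13, ∞}.
(a,b)_2: α=-2, β=-1; u≡5, v≡3 (mod 8); ε(u)ε(v)=0·1, αω(v)=-2·1, βω(u)=-1·1; sum ≡ 1  ⇒  -1.
(a,b)_5: α=5, u≡3; β=-6, v≡1 (mod 5); (3|5)=-1, (1|5)=+1; sign (−1)^0·-1^-6·+1^5 = +1.
(a,b)_13: α=1, u≡12; β=1, v≡11 (mod 13); (12|13)=+1, (11|13)=-1; sign (−1)^0·+1^1·-1^1 = -1.
(a,b)_∞: sgn(-715)=−, sgn(6006)=+, so +1.
(a,b)_3: α=0, u≡2; β=3, v≡1 (mod 3); (2|3)=-1, (1|3)=+1; sign (−1)^0·-1^3·+1^0 = -1.
(a,b)_7: α=0, u≡5; β=5, v≡2 (mod 7); (5|7)=-1, (2|7)=+1; sign (−1)^0·-1^5·+1^0 = -1.
(a,b)_11: α=-1, u≡5; β=1, v≡10 (mod 11); (5|11)=+1, (10|11)=-1; sign (−1)^1·+1^1·-1^-1 = +1.
Ram(-715, 6006) = {2, 3, 7, 13}; no ℚ_2-point on the conic.

[2, 3, 7, 13]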